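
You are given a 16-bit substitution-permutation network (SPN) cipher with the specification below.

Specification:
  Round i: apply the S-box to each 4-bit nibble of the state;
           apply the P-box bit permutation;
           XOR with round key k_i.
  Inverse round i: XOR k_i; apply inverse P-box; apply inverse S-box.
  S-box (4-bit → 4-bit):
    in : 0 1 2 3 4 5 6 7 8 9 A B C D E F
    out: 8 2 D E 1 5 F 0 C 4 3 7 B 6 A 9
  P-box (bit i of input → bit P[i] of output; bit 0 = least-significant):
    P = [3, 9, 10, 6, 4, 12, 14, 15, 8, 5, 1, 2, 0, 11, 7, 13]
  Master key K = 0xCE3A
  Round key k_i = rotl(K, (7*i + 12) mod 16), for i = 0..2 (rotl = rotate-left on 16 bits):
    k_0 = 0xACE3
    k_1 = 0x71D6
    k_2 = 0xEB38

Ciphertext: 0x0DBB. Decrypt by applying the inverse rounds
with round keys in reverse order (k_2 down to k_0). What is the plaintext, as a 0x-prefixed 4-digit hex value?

0x7F42

s_0 = ciphertext = 0x0DBB
s_1 = InvRound(s_0, k_2) = 0x298D
s_2 = InvRound(s_1, k_1) = 0xA9BF
s_3 = InvRound(s_2, k_0) = 0x7F42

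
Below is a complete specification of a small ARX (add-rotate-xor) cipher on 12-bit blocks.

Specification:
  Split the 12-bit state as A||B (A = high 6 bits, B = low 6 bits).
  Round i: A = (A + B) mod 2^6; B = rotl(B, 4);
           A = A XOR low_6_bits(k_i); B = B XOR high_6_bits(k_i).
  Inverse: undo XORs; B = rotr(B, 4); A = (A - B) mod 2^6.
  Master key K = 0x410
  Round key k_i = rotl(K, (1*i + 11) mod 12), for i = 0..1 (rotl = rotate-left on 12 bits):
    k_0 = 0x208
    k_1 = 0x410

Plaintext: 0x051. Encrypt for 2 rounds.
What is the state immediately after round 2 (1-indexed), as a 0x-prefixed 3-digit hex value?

0x997

s_0 = plaintext = 0x051
s_1 = Round(s_0, k_0) = 0x69C
s_2 = Round(s_1, k_1) = 0x997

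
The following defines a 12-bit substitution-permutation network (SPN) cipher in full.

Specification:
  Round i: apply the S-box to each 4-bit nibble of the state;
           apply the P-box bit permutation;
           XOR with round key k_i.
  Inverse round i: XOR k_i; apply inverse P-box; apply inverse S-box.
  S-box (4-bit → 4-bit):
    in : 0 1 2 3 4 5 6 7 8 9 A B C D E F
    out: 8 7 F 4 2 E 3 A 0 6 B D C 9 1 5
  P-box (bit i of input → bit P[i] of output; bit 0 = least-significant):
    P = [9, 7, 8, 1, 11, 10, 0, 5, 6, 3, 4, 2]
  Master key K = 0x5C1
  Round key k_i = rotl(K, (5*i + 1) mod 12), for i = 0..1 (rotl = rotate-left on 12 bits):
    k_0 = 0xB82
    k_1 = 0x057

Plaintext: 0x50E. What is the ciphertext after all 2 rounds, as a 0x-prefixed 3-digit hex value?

s_0 = plaintext = 0x50E
s_1 = Round(s_0, k_0) = 0x9BE
s_2 = Round(s_1, k_1) = 0xA6E

0xA6E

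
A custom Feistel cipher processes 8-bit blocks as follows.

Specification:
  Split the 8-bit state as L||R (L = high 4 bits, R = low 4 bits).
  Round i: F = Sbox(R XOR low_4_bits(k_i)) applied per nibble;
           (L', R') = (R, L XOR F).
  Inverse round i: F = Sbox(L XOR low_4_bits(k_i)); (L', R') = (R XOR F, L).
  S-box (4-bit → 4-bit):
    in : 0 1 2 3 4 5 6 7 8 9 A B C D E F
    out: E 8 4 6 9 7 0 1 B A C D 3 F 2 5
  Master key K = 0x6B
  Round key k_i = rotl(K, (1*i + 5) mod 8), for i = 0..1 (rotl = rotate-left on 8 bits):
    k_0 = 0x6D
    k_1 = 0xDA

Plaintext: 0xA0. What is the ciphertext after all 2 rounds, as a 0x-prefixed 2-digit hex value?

0x55

s_0 = plaintext = 0xA0
s_1 = Round(s_0, k_0) = 0x05
s_2 = Round(s_1, k_1) = 0x55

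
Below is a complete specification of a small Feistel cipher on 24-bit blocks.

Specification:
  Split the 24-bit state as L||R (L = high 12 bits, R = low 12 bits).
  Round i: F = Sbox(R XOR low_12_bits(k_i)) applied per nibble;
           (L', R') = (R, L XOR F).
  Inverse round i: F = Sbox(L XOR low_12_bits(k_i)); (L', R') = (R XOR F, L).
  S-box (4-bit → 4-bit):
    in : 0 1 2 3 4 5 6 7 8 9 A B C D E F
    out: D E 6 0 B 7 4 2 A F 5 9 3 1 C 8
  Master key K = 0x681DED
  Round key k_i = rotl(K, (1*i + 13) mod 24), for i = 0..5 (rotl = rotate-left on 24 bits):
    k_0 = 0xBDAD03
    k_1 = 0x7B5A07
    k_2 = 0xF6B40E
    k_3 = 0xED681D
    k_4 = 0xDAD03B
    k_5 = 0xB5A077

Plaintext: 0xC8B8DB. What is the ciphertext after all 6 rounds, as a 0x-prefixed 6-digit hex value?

0x3E9115

s_0 = plaintext = 0xC8B8DB
s_1 = Round(s_0, k_0) = 0x8DBB91
s_2 = Round(s_1, k_1) = 0xB9162F
s_3 = Round(s_2, k_2) = 0x62FDFF
s_4 = Round(s_3, k_3) = 0xDFF1E9
s_5 = Round(s_4, k_4) = 0x1E93E9
s_6 = Round(s_5, k_5) = 0x3E9115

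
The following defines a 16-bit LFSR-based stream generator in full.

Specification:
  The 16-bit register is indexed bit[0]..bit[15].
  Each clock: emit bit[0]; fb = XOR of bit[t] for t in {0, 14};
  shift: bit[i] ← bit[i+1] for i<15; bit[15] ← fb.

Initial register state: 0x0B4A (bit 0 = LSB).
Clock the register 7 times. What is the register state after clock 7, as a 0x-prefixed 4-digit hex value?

0x8416

reg_0 = 0x0B4A
clock 1: out=0, reg = 0x05A5
clock 2: out=1, reg = 0x82D2
clock 3: out=0, reg = 0x4169
clock 4: out=1, reg = 0x20B4
clock 5: out=0, reg = 0x105A
clock 6: out=0, reg = 0x082D
clock 7: out=1, reg = 0x8416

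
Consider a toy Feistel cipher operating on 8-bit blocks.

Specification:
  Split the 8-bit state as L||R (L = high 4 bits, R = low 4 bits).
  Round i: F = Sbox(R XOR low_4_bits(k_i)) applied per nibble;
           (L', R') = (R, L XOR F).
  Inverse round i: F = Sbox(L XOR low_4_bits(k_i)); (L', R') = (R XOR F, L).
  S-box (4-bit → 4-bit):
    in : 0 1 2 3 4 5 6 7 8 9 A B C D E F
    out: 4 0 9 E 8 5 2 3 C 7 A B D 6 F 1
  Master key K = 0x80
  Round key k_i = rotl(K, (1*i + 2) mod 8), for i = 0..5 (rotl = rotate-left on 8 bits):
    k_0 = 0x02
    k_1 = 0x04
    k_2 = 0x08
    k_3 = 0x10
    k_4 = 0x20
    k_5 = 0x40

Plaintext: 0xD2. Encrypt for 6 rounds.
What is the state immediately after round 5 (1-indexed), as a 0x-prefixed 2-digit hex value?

0xC9

s_0 = plaintext = 0xD2
s_1 = Round(s_0, k_0) = 0x29
s_2 = Round(s_1, k_1) = 0x94
s_3 = Round(s_2, k_2) = 0x44
s_4 = Round(s_3, k_3) = 0x4C
s_5 = Round(s_4, k_4) = 0xC9
s_6 = Round(s_5, k_5) = 0x9B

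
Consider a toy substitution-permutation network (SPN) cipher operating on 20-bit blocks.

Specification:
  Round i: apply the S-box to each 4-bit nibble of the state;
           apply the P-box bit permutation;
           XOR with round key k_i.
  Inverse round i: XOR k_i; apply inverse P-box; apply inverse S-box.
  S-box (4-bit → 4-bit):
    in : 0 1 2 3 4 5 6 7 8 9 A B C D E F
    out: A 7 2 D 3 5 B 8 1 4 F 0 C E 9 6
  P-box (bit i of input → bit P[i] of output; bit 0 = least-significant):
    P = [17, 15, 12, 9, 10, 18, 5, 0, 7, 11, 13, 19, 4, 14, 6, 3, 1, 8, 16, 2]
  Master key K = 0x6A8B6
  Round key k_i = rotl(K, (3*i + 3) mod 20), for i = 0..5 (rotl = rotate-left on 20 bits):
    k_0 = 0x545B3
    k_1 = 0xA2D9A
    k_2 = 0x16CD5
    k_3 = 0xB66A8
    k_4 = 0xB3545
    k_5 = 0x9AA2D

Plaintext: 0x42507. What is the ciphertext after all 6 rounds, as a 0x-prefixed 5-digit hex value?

0x66039

s_0 = plaintext = 0x42507
s_1 = Round(s_0, k_0) = 0x12630
s_2 = Round(s_1, k_1) = 0x3E239
s_3 = Round(s_2, k_2) = 0x070EA
s_4 = Round(s_3, k_3) = 0x1F9A5
s_5 = Round(s_4, k_4) = 0xC4026
s_6 = Round(s_5, k_5) = 0x66039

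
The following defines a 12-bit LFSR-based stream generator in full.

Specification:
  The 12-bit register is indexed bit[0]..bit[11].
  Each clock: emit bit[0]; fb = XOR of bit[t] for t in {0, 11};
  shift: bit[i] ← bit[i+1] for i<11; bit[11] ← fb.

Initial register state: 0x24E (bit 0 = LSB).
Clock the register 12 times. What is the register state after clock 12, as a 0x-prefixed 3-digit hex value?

reg_0 = 0x24E
clock 1: out=0, reg = 0x127
clock 2: out=1, reg = 0x893
clock 3: out=1, reg = 0x449
clock 4: out=1, reg = 0xA24
clock 5: out=0, reg = 0xD12
clock 6: out=0, reg = 0xE89
clock 7: out=1, reg = 0x744
clock 8: out=0, reg = 0x3A2
clock 9: out=0, reg = 0x1D1
clock 10: out=1, reg = 0x8E8
clock 11: out=0, reg = 0xC74
clock 12: out=0, reg = 0xE3A

0xE3A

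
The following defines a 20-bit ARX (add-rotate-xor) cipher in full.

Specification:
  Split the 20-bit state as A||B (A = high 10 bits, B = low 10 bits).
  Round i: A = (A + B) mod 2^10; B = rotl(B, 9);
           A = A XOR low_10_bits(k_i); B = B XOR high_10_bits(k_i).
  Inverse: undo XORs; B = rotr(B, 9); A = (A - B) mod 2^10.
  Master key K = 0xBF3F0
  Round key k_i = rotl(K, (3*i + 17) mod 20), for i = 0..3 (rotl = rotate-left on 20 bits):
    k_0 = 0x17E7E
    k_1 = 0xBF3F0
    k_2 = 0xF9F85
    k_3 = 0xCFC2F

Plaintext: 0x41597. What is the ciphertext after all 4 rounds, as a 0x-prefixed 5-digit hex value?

s_0 = plaintext = 0x41597
s_1 = Round(s_0, k_0) = 0x38A94
s_2 = Round(s_1, k_1) = 0x21BB6
s_3 = Round(s_2, k_2) = 0xEE63C
s_4 = Round(s_3, k_3) = 0x76A21

0x76A21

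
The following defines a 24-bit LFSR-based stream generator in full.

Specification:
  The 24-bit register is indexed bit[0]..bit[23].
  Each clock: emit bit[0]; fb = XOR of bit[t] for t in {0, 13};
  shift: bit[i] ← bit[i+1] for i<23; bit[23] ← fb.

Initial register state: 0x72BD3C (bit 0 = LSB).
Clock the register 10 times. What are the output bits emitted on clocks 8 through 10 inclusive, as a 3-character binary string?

reg_0 = 0x72BD3C
clock 1: out=0, reg = 0xB95E9E
clock 2: out=0, reg = 0x5CAF4F
clock 3: out=1, reg = 0x2E57A7
clock 4: out=1, reg = 0x972BD3
clock 5: out=1, reg = 0x4B95E9
clock 6: out=1, reg = 0xA5CAF4
clock 7: out=0, reg = 0x52E57A
clock 8: out=0, reg = 0xA972BD
clock 9: out=1, reg = 0x54B95E
clock 10: out=0, reg = 0xAA5CAF

010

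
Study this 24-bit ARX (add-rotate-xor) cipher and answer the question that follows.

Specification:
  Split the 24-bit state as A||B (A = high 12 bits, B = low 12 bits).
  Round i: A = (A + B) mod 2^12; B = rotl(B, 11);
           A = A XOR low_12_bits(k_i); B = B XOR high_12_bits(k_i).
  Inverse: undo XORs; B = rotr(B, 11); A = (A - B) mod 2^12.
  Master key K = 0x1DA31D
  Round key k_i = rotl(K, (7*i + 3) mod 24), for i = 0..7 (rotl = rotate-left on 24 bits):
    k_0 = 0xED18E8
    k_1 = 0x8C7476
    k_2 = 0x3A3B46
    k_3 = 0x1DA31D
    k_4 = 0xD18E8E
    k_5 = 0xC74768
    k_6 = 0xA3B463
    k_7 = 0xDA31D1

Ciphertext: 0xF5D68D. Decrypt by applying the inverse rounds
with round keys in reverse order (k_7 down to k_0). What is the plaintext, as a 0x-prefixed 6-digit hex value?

s_0 = ciphertext = 0xF5D68D
s_1 = InvRound(s_0, k_7) = 0x82F65D
s_2 = InvRound(s_1, k_6) = 0x37F8CD
s_3 = InvRound(s_2, k_5) = 0xAA5972
s_4 = InvRound(s_3, k_4) = 0xB578D4
s_5 = InvRound(s_4, k_3) = 0x62D21D
s_6 = InvRound(s_5, k_2) = 0x9EF37C
s_7 = InvRound(s_6, k_1) = 0x622777
s_8 = InvRound(s_7, k_0) = 0xB7D34D

0xB7D34D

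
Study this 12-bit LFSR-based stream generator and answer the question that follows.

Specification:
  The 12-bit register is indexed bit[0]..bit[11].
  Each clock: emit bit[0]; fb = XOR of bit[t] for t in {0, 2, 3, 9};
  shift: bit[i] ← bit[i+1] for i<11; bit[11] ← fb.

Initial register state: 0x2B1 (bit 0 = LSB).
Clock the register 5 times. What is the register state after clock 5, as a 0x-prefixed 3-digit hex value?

reg_0 = 0x2B1
clock 1: out=1, reg = 0x158
clock 2: out=0, reg = 0x8AC
clock 3: out=0, reg = 0x456
clock 4: out=0, reg = 0xA2B
clock 5: out=1, reg = 0xD15

0xD15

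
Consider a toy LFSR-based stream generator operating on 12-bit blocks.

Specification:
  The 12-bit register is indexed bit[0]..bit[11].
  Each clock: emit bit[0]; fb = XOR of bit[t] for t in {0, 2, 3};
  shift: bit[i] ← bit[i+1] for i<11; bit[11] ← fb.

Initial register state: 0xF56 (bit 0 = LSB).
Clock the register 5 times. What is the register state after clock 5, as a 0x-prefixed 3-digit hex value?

reg_0 = 0xF56
clock 1: out=0, reg = 0xFAB
clock 2: out=1, reg = 0x7D5
clock 3: out=1, reg = 0x3EA
clock 4: out=0, reg = 0x9F5
clock 5: out=1, reg = 0x4FA

0x4FA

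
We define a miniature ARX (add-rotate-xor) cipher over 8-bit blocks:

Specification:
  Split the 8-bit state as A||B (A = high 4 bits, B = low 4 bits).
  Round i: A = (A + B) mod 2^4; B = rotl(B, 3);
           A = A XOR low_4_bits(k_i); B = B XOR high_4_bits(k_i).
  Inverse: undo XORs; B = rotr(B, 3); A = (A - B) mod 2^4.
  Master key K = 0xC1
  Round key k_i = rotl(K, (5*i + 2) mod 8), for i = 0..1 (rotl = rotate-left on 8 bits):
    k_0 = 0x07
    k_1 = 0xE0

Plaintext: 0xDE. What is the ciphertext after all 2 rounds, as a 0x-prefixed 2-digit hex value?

0x35

s_0 = plaintext = 0xDE
s_1 = Round(s_0, k_0) = 0xC7
s_2 = Round(s_1, k_1) = 0x35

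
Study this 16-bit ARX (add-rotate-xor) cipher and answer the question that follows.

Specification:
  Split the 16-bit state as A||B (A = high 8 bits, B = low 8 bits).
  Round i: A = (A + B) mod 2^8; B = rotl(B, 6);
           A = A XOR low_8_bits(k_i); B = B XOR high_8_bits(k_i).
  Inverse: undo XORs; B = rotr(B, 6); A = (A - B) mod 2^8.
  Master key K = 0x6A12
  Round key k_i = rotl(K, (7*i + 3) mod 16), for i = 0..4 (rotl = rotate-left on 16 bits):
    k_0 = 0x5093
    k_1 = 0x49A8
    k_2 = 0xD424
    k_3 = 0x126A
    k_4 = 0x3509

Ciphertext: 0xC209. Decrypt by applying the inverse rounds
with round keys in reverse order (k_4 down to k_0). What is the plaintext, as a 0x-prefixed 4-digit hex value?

0xCC02

s_0 = ciphertext = 0xC209
s_1 = InvRound(s_0, k_4) = 0xDBF0
s_2 = InvRound(s_1, k_3) = 0x268B
s_3 = InvRound(s_2, k_2) = 0x857D
s_4 = InvRound(s_3, k_1) = 0x5DD0
s_5 = InvRound(s_4, k_0) = 0xCC02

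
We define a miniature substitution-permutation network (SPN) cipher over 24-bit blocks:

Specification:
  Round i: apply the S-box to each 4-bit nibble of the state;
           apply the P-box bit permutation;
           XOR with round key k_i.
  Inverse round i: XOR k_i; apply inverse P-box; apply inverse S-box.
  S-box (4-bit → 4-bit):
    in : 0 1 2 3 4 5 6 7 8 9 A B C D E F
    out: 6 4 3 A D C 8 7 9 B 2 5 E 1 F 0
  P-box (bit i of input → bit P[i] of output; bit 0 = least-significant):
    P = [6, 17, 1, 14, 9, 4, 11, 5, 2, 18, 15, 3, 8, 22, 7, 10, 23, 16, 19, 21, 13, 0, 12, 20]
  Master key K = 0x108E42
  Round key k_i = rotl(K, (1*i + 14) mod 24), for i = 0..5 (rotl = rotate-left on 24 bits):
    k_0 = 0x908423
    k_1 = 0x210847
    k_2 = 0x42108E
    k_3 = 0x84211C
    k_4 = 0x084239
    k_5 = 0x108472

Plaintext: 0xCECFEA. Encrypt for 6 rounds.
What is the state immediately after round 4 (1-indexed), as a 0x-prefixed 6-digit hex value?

0x8BFB8F

s_0 = plaintext = 0xCECFEA
s_1 = Round(s_0, k_0) = 0x6B9A92
s_2 = Round(s_1, k_1) = 0xFF0F37
s_3 = Round(s_2, k_2) = 0x00107C
s_4 = Round(s_3, k_3) = 0x8BFB8F
s_5 = Round(s_4, k_4) = 0x90E01D
s_6 = Round(s_5, k_5) = 0x4D29B3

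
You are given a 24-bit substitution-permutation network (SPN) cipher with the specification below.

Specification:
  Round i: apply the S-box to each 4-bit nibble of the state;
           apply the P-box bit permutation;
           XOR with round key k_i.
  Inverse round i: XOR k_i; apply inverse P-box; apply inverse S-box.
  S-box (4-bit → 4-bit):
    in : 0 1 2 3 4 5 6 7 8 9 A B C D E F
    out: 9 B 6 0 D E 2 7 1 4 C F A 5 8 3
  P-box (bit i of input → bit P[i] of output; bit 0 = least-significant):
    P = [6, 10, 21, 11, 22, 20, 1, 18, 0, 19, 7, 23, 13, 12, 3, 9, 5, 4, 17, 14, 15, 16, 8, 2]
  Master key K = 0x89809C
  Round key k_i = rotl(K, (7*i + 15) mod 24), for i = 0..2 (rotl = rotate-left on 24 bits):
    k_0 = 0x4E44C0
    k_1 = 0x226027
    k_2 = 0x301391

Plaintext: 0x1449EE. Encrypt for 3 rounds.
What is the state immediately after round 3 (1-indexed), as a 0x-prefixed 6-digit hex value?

0x09DCF6

s_0 = plaintext = 0x1449EE
s_1 = Round(s_0, k_0) = 0x49AE6C
s_2 = Round(s_1, k_1) = 0xB0EF2B
s_3 = Round(s_2, k_2) = 0x09DCF6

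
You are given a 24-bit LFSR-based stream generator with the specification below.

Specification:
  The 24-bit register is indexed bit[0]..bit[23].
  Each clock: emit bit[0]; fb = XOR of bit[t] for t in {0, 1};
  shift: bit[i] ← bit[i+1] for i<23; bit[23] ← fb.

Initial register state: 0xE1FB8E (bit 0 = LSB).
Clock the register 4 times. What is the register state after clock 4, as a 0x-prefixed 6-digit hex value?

reg_0 = 0xE1FB8E
clock 1: out=0, reg = 0xF0FDC7
clock 2: out=1, reg = 0x787EE3
clock 3: out=1, reg = 0x3C3F71
clock 4: out=1, reg = 0x9E1FB8

0x9E1FB8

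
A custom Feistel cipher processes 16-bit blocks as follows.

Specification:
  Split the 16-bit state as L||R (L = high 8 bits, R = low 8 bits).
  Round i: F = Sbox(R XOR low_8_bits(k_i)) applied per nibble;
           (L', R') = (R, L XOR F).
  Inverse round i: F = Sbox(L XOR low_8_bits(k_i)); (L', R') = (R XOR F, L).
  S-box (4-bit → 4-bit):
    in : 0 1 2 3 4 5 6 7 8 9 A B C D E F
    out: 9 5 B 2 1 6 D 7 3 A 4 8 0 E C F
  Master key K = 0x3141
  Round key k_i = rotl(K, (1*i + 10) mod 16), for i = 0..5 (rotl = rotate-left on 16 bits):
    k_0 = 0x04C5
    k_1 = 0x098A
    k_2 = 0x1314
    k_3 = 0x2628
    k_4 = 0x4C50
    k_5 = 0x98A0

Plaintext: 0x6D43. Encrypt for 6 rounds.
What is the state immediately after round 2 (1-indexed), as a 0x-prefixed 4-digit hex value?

s_0 = plaintext = 0x6D43
s_1 = Round(s_0, k_0) = 0x4350
s_2 = Round(s_1, k_1) = 0x50A7
s_3 = Round(s_2, k_2) = 0xA7D2
s_4 = Round(s_3, k_3) = 0xD253
s_5 = Round(s_4, k_4) = 0x5340
s_6 = Round(s_5, k_5) = 0x409A

0x50A7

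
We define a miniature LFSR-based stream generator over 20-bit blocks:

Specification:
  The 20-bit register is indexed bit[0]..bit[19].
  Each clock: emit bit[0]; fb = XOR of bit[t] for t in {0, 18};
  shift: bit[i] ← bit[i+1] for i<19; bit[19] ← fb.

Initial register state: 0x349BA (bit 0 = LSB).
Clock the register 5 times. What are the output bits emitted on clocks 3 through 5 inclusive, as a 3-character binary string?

011

reg_0 = 0x349BA
clock 1: out=0, reg = 0x1A4DD
clock 2: out=1, reg = 0x8D26E
clock 3: out=0, reg = 0x46937
clock 4: out=1, reg = 0x2349B
clock 5: out=1, reg = 0x91A4D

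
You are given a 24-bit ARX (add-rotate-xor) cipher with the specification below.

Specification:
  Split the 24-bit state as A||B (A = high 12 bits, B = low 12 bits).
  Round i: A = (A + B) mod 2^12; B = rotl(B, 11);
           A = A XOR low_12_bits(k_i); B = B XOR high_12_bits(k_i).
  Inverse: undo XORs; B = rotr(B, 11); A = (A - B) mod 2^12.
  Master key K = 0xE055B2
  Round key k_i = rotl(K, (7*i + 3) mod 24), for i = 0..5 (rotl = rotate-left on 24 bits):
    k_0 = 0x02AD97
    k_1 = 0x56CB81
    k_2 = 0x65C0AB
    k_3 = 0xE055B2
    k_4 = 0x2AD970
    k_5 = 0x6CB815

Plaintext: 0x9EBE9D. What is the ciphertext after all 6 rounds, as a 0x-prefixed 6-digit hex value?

s_0 = plaintext = 0x9EBE9D
s_1 = Round(s_0, k_0) = 0x51FF64
s_2 = Round(s_1, k_1) = 0xF022DE
s_3 = Round(s_2, k_2) = 0x14B733
s_4 = Round(s_3, k_3) = 0xDCC59C
s_5 = Round(s_4, k_4) = 0xA18063
s_6 = Round(s_5, k_5) = 0x26EEFA

0x26EEFA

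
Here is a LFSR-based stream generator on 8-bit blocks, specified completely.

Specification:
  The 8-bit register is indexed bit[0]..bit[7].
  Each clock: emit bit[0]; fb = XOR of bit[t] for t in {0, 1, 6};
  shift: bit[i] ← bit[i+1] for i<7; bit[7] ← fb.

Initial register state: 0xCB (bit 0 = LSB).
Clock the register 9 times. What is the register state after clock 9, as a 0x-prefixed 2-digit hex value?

0x84

reg_0 = 0xCB
clock 1: out=1, reg = 0xE5
clock 2: out=1, reg = 0x72
clock 3: out=0, reg = 0x39
clock 4: out=1, reg = 0x9C
clock 5: out=0, reg = 0x4E
clock 6: out=0, reg = 0x27
clock 7: out=1, reg = 0x13
clock 8: out=1, reg = 0x09
clock 9: out=1, reg = 0x84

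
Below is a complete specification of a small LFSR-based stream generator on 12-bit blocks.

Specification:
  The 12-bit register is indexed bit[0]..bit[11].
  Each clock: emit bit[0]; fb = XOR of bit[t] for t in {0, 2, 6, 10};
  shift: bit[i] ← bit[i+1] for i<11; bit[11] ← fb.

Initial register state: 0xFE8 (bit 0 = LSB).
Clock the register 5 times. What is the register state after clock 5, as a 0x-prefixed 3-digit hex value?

reg_0 = 0xFE8
clock 1: out=0, reg = 0x7F4
clock 2: out=0, reg = 0xBFA
clock 3: out=0, reg = 0xDFD
clock 4: out=1, reg = 0x6FE
clock 5: out=0, reg = 0xB7F

0xB7F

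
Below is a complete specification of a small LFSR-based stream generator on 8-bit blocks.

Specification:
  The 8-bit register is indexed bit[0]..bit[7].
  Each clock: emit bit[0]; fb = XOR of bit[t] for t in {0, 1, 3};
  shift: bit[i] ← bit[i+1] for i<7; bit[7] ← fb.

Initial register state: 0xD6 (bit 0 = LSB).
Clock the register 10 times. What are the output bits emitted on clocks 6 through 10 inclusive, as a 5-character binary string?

reg_0 = 0xD6
clock 1: out=0, reg = 0xEB
clock 2: out=1, reg = 0xF5
clock 3: out=1, reg = 0xFA
clock 4: out=0, reg = 0x7D
clock 5: out=1, reg = 0x3E
clock 6: out=0, reg = 0x1F
clock 7: out=1, reg = 0x8F
clock 8: out=1, reg = 0xC7
clock 9: out=1, reg = 0x63
clock 10: out=1, reg = 0x31

01111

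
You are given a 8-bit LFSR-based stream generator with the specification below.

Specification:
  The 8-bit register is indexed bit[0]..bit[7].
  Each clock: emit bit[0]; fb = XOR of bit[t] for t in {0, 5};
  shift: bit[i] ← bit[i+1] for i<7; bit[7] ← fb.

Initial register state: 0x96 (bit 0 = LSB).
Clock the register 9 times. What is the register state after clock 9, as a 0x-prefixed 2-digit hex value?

reg_0 = 0x96
clock 1: out=0, reg = 0x4B
clock 2: out=1, reg = 0xA5
clock 3: out=1, reg = 0x52
clock 4: out=0, reg = 0x29
clock 5: out=1, reg = 0x14
clock 6: out=0, reg = 0x0A
clock 7: out=0, reg = 0x05
clock 8: out=1, reg = 0x82
clock 9: out=0, reg = 0x41

0x41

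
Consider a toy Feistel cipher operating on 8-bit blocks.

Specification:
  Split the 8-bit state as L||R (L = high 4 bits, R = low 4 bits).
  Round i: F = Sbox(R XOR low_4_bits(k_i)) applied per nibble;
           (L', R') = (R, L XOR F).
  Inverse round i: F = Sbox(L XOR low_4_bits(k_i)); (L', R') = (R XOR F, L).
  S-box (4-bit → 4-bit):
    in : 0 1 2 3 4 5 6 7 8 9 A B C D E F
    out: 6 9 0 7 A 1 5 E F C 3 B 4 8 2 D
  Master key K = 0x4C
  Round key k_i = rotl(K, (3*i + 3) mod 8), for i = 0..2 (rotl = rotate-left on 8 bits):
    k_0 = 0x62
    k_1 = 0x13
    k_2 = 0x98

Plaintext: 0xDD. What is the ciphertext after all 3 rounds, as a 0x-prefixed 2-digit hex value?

0xA0

s_0 = plaintext = 0xDD
s_1 = Round(s_0, k_0) = 0xD0
s_2 = Round(s_1, k_1) = 0x0A
s_3 = Round(s_2, k_2) = 0xA0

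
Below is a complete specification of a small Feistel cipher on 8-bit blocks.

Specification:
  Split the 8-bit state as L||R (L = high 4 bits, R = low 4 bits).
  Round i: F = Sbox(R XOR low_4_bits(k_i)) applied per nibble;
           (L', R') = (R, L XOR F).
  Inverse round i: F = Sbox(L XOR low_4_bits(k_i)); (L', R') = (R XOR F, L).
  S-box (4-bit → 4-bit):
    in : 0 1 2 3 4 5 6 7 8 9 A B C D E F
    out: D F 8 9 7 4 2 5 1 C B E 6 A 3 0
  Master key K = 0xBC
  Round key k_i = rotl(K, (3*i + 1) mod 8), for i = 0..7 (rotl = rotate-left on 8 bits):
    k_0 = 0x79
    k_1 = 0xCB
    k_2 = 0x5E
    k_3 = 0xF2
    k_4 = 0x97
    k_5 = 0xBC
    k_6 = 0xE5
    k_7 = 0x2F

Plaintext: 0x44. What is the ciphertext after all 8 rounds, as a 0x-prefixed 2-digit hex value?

s_0 = plaintext = 0x44
s_1 = Round(s_0, k_0) = 0x4E
s_2 = Round(s_1, k_1) = 0xE0
s_3 = Round(s_2, k_2) = 0x0D
s_4 = Round(s_3, k_3) = 0xD0
s_5 = Round(s_4, k_4) = 0x08
s_6 = Round(s_5, k_5) = 0x87
s_7 = Round(s_6, k_6) = 0x70
s_8 = Round(s_7, k_7) = 0x07

0x07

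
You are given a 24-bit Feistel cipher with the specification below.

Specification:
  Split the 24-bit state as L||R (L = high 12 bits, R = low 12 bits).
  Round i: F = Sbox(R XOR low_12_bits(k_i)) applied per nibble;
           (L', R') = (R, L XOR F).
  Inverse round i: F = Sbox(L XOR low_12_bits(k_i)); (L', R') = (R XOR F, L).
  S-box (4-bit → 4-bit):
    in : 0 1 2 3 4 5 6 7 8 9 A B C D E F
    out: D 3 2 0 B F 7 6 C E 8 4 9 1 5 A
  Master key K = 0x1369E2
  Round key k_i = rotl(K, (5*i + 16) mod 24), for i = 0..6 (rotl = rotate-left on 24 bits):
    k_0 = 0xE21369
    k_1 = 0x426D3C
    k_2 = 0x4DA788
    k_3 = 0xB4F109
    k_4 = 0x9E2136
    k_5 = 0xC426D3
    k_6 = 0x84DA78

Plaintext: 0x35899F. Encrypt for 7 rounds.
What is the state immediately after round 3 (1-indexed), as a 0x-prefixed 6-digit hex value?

s_0 = plaintext = 0x35899F
s_1 = Round(s_0, k_0) = 0x99FBFF
s_2 = Round(s_1, k_1) = 0xBFFE0F
s_3 = Round(s_2, k_2) = 0xE0F539
s_4 = Round(s_3, k_3) = 0x539502
s_5 = Round(s_4, k_4) = 0x502E32
s_6 = Round(s_5, k_5) = 0xE32951
s_7 = Round(s_6, k_6) = 0x951E1C

0xE0F539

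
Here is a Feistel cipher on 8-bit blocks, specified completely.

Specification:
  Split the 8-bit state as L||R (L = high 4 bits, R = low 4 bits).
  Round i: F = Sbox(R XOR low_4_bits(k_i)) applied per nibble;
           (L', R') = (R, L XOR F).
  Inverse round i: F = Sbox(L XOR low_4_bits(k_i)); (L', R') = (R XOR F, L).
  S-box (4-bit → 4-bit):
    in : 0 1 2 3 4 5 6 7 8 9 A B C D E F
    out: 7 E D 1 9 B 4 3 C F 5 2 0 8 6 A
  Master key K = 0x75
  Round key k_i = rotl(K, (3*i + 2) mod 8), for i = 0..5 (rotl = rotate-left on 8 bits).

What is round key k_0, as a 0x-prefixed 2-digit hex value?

K = 0x75
k_0 = rotl(K, (3*0+2) mod 8) = rotl(K, 2) = 0xD5

0xD5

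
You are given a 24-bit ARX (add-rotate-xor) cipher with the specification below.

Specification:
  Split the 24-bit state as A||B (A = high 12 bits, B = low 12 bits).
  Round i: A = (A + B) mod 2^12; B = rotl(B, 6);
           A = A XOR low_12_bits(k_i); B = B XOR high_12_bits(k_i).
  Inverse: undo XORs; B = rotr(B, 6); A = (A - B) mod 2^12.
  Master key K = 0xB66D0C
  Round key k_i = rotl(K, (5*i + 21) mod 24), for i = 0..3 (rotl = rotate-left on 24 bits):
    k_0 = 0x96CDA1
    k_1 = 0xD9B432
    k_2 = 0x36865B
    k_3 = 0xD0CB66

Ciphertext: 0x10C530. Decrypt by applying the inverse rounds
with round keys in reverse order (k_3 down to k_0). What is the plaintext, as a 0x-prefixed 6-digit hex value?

0x52648F

s_0 = ciphertext = 0x10C530
s_1 = InvRound(s_0, k_3) = 0xB4AF20
s_2 = InvRound(s_1, k_2) = 0xAE0231
s_3 = InvRound(s_2, k_1) = 0x414ABE
s_4 = InvRound(s_3, k_0) = 0x52648F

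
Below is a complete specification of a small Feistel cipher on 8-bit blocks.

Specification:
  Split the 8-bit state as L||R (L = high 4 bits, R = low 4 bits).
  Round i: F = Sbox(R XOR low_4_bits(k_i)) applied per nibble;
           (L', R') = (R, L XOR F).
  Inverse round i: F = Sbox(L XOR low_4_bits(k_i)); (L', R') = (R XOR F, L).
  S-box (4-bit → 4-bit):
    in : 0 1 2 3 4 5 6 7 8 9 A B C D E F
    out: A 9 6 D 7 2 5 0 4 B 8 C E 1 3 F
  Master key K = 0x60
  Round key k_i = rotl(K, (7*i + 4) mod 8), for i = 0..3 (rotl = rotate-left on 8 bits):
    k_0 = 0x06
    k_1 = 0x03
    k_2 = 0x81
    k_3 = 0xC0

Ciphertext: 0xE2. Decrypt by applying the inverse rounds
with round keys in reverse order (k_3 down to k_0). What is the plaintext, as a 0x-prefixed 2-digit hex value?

s_0 = ciphertext = 0xE2
s_1 = InvRound(s_0, k_3) = 0x1E
s_2 = InvRound(s_1, k_2) = 0x41
s_3 = InvRound(s_2, k_1) = 0x14
s_4 = InvRound(s_3, k_0) = 0x41

0x41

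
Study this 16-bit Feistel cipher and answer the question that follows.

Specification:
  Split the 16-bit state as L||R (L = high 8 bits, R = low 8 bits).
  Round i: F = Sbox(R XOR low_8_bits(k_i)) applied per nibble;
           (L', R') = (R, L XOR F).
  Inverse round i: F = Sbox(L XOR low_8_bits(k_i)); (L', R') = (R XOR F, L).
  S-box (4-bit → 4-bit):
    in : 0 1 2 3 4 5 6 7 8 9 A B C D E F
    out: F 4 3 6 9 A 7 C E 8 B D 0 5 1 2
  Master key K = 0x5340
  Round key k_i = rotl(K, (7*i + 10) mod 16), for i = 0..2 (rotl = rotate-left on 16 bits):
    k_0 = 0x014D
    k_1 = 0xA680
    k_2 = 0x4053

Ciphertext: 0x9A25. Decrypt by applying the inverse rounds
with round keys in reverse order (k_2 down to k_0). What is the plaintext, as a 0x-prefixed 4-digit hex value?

s_0 = ciphertext = 0x9A25
s_1 = InvRound(s_0, k_2) = 0x2D9A
s_2 = InvRound(s_1, k_1) = 0x2F2D
s_3 = InvRound(s_2, k_0) = 0x5E2F

0x5E2F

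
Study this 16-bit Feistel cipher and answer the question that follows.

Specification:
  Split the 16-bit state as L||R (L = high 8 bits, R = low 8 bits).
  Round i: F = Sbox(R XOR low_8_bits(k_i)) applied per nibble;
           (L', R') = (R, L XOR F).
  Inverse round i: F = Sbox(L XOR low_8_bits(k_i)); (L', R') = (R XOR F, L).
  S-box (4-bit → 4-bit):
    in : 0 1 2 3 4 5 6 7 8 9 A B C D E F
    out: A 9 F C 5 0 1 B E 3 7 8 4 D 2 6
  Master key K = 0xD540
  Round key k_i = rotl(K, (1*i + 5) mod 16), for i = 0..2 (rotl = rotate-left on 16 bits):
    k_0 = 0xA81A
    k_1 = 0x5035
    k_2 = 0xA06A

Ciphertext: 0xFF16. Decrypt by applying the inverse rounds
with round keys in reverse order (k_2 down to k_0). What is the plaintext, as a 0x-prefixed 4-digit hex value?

s_0 = ciphertext = 0xFF16
s_1 = InvRound(s_0, k_2) = 0x26FF
s_2 = InvRound(s_1, k_1) = 0x6326
s_3 = InvRound(s_2, k_0) = 0x9563

0x9563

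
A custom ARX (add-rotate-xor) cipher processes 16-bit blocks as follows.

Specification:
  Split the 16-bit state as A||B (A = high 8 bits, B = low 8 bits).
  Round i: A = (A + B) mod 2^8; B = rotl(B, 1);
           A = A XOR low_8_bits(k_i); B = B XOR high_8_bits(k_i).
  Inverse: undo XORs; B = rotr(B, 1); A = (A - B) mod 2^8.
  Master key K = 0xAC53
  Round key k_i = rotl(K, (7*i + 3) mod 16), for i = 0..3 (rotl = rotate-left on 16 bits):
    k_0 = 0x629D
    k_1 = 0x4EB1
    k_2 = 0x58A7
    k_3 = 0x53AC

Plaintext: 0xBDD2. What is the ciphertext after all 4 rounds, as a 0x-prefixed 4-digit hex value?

0xC5E4

s_0 = plaintext = 0xBDD2
s_1 = Round(s_0, k_0) = 0x12C7
s_2 = Round(s_1, k_1) = 0x68C1
s_3 = Round(s_2, k_2) = 0x8EDB
s_4 = Round(s_3, k_3) = 0xC5E4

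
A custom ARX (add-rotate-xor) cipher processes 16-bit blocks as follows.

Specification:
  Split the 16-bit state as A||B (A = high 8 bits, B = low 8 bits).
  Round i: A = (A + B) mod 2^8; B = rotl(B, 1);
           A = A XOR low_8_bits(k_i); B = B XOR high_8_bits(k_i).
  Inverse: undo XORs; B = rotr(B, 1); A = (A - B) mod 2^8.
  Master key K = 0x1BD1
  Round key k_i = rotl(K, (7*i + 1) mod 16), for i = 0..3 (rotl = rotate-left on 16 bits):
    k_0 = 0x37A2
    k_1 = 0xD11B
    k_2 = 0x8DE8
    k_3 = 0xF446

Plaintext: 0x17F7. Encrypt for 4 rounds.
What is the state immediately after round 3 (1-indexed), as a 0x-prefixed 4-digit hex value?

0x174D

s_0 = plaintext = 0x17F7
s_1 = Round(s_0, k_0) = 0xACD8
s_2 = Round(s_1, k_1) = 0x9F60
s_3 = Round(s_2, k_2) = 0x174D
s_4 = Round(s_3, k_3) = 0x226E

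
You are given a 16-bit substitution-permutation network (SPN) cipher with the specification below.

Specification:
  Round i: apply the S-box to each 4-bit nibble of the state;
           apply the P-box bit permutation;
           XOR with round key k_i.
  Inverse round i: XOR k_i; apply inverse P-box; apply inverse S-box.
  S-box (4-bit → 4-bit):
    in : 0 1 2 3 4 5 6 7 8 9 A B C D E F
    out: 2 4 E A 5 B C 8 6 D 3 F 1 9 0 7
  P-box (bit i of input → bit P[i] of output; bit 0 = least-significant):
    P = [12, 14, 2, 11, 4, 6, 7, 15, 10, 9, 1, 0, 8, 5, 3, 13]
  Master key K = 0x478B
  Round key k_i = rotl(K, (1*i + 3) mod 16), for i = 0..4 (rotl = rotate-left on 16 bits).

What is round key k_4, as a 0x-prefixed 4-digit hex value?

K = 0x478B
k_0 = rotl(K, (1*0+3) mod 16) = rotl(K, 3) = 0x3C5A
k_1 = rotl(K, (1*1+3) mod 16) = rotl(K, 4) = 0x78B4
k_2 = rotl(K, (1*2+3) mod 16) = rotl(K, 5) = 0xF168
k_3 = rotl(K, (1*3+3) mod 16) = rotl(K, 6) = 0xE2D1
k_4 = rotl(K, (1*4+3) mod 16) = rotl(K, 7) = 0xC5A3

0xC5A3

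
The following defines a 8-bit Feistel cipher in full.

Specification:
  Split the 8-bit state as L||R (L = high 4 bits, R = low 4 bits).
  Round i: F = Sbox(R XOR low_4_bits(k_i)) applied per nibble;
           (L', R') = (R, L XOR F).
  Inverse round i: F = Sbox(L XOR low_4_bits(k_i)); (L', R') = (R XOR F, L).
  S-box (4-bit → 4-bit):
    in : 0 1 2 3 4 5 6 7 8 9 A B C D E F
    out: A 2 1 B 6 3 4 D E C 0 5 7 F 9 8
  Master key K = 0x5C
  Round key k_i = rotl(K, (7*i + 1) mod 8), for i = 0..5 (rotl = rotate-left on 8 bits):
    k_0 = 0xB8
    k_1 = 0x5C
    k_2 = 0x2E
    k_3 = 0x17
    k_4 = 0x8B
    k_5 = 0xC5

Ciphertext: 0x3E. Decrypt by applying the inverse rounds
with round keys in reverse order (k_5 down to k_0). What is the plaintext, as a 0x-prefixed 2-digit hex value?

0xE3

s_0 = ciphertext = 0x3E
s_1 = InvRound(s_0, k_5) = 0xA3
s_2 = InvRound(s_1, k_4) = 0x1A
s_3 = InvRound(s_2, k_3) = 0xE1
s_4 = InvRound(s_3, k_2) = 0xBE
s_5 = InvRound(s_4, k_1) = 0x3B
s_6 = InvRound(s_5, k_0) = 0xE3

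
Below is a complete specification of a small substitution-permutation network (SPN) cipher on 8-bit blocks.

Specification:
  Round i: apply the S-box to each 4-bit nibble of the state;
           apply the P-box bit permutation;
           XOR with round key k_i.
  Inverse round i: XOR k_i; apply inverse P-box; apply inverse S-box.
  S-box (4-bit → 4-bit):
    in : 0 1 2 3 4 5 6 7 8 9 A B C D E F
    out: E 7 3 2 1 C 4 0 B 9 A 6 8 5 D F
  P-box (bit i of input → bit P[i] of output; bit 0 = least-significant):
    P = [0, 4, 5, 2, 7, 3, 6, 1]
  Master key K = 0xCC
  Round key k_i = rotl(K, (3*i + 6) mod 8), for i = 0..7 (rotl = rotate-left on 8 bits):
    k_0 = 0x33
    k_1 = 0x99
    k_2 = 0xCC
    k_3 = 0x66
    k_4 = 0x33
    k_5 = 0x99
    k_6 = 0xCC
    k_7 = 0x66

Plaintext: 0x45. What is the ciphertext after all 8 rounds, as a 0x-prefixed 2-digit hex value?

0x55

s_0 = plaintext = 0x45
s_1 = Round(s_0, k_0) = 0x97
s_2 = Round(s_1, k_1) = 0x1B
s_3 = Round(s_2, k_2) = 0x34
s_4 = Round(s_3, k_3) = 0x6F
s_5 = Round(s_4, k_4) = 0x46
s_6 = Round(s_5, k_5) = 0x39
s_7 = Round(s_6, k_6) = 0xC1
s_8 = Round(s_7, k_7) = 0x55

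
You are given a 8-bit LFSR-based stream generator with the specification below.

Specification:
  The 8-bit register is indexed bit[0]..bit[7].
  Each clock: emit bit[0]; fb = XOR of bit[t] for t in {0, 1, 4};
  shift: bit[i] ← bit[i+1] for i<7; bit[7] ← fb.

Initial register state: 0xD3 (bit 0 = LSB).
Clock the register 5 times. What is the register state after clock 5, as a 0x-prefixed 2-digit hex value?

0x3E

reg_0 = 0xD3
clock 1: out=1, reg = 0xE9
clock 2: out=1, reg = 0xF4
clock 3: out=0, reg = 0xFA
clock 4: out=0, reg = 0x7D
clock 5: out=1, reg = 0x3E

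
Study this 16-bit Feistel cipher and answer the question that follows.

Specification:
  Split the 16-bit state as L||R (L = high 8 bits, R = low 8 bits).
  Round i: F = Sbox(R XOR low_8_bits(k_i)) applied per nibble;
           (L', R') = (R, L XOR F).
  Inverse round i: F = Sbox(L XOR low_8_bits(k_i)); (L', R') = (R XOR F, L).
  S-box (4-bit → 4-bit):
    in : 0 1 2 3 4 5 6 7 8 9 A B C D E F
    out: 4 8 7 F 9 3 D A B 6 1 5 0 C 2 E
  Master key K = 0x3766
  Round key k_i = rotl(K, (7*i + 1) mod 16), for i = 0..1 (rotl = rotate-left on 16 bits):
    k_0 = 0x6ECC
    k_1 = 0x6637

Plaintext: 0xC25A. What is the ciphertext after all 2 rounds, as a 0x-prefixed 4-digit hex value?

0xAF31

s_0 = plaintext = 0xC25A
s_1 = Round(s_0, k_0) = 0x5AAF
s_2 = Round(s_1, k_1) = 0xAF31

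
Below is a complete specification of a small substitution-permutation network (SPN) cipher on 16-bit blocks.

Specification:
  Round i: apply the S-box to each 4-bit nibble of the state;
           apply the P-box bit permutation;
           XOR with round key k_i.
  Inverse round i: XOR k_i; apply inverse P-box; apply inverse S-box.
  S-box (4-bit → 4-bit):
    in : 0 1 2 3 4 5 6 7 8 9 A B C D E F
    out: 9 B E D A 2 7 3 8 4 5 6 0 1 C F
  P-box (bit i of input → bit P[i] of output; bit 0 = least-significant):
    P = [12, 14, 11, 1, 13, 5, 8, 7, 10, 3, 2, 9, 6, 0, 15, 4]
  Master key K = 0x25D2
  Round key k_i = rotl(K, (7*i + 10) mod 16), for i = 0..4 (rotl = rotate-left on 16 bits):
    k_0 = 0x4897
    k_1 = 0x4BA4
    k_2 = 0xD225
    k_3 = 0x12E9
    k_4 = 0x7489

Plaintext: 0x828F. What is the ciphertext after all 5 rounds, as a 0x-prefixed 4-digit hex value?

0x5656

s_0 = plaintext = 0x828F
s_1 = Round(s_0, k_0) = 0x1209
s_2 = Round(s_1, k_1) = 0x6179
s_3 = Round(s_2, k_2) = 0x7C4C
s_4 = Round(s_3, k_3) = 0x1208
s_5 = Round(s_4, k_4) = 0x5656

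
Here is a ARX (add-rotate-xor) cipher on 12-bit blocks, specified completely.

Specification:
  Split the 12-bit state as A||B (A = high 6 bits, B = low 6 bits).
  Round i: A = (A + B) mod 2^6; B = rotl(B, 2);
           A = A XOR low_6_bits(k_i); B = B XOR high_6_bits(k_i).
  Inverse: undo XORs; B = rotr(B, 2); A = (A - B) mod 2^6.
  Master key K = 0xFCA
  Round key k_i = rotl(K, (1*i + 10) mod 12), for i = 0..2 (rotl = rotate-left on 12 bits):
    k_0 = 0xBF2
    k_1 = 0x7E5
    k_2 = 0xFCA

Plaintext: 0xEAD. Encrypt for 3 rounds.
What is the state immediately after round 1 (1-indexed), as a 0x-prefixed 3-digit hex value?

s_0 = plaintext = 0xEAD
s_1 = Round(s_0, k_0) = 0x559
s_2 = Round(s_1, k_1) = 0x2FA
s_3 = Round(s_2, k_2) = 0x3D4

0x559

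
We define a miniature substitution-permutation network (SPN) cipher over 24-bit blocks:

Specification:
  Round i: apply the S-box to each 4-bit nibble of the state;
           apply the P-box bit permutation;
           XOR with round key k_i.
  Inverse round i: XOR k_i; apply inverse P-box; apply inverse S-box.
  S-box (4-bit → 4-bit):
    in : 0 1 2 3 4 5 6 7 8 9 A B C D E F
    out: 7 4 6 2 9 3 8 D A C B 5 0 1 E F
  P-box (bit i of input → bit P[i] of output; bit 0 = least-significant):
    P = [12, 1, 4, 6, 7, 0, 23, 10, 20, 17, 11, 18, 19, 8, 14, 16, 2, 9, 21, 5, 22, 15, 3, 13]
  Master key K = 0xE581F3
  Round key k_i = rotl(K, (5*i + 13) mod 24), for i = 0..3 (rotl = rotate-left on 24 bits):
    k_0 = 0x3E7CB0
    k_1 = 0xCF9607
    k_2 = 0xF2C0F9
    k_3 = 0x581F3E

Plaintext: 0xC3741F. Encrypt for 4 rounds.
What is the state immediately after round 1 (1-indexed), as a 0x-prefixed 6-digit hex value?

s_0 = plaintext = 0xC3741F
s_1 = Round(s_0, k_0) = 0xA32EE2
s_2 = Round(s_1, k_1) = 0x097914
s_3 = Round(s_2, k_2) = 0x1F1891
s_4 = Round(s_3, k_3) = 0xFE5902

0xA32EE2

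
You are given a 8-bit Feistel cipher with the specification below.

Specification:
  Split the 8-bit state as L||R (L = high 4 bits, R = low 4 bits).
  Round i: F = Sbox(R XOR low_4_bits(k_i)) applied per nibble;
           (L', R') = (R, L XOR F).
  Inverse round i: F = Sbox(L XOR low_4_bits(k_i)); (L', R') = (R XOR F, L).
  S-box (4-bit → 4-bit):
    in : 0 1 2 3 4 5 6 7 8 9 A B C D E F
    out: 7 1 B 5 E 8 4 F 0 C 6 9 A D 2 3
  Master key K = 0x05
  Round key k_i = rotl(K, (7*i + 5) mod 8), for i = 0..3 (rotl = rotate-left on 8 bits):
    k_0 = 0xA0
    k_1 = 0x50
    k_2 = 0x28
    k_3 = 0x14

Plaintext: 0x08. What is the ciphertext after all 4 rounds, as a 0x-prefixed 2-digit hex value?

s_0 = plaintext = 0x08
s_1 = Round(s_0, k_0) = 0x80
s_2 = Round(s_1, k_1) = 0x0F
s_3 = Round(s_2, k_2) = 0xFF
s_4 = Round(s_3, k_3) = 0xF6

0xF6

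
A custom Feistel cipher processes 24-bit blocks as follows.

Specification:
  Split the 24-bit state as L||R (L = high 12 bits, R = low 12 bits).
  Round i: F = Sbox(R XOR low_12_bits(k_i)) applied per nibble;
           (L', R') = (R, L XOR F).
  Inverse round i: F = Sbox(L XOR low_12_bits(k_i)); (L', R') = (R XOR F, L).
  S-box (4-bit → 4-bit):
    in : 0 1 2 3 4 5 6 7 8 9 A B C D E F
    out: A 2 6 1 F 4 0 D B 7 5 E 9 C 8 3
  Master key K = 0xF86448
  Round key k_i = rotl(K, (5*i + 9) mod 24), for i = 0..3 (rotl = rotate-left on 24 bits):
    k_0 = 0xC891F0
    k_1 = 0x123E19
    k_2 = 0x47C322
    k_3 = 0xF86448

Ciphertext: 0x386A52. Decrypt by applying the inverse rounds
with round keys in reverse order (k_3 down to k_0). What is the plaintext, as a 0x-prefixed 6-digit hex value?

0x6291E5

s_0 = ciphertext = 0x386A52
s_1 = InvRound(s_0, k_3) = 0x7CA386
s_2 = InvRound(s_1, k_2) = 0xC0D7CA
s_3 = InvRound(s_2, k_1) = 0x1E5C0D
s_4 = InvRound(s_3, k_0) = 0x6291E5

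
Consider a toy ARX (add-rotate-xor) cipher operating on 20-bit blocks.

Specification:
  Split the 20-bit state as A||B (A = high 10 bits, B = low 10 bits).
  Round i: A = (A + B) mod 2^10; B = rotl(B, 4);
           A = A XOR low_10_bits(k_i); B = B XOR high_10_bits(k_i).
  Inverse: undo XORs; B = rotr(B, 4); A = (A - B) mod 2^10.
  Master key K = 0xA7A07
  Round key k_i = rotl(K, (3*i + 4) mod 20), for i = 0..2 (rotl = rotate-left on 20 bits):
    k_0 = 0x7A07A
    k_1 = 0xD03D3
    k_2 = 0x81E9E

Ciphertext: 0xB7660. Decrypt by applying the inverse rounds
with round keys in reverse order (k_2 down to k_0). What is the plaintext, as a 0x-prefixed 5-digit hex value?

s_0 = ciphertext = 0xB7660
s_1 = InvRound(s_0, k_2) = 0x9F5C6
s_2 = InvRound(s_1, k_1) = 0x019A8
s_3 = InvRound(s_2, k_0) = 0x1E004

0x1E004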